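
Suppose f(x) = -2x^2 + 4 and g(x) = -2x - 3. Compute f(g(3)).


g(3) = -9
f(-9) = (-2)*(-9)^2 + 4 = -158

-158


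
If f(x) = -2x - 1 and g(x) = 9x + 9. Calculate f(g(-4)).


g(-4) = -27
f(-27) = 53

53


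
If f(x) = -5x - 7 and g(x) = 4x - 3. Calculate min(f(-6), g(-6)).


-27


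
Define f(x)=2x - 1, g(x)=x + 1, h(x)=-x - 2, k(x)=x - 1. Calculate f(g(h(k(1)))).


k(1) = 0
h(0) = -2
g(-2) = -1
f(-1) = -3

-3


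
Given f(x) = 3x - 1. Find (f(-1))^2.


f(-1) = -4
(-4)^2 = 16

16


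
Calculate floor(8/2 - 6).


-2


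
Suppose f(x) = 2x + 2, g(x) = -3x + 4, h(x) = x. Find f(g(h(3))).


h(3) = 3
g(3) = -5
f(-5) = -8

-8


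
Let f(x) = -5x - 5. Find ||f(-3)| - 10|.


f(-3) = 10
|10| = 10
|10 - 10| = 0

0


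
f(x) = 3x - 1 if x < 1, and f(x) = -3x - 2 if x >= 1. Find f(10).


10 satisfies x >= 1
f(10) = -32

-32


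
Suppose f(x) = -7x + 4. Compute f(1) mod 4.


f(1) = -3
-3 mod 4 = 1

1


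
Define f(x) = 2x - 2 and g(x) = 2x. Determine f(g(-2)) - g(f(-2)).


f(g(-2)) = -10
g(f(-2)) = -12
Difference = 2

2


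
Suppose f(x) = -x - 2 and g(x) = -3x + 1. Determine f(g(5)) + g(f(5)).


f(g(5)) = 12
g(f(5)) = 22
Sum = 34

34


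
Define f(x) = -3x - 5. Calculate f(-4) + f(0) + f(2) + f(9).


f(-4) = 7
f(0) = -5
f(2) = -11
f(9) = -32
Sum = -41

-41


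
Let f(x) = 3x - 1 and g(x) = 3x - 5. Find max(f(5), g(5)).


f(5) = 14
g(5) = 10
max = 14

14


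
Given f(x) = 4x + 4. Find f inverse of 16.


Solve 4x + 4 = 16
x = (16 - 4) / 4 = 3

3


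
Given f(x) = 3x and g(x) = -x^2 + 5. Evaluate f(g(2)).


g(2) = 1
f(1) = 3

3


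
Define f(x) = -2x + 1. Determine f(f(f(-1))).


11


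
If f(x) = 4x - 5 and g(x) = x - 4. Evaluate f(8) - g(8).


f(8) = 27
g(8) = 4
Difference = 23

23


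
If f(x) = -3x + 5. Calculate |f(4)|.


f(4) = -7
|-7| = 7

7


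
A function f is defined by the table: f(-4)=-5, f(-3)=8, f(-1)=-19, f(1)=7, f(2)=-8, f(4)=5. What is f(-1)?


Reading from the table at x = -1

-19


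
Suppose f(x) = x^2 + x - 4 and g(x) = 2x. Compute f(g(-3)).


g(-3) = -6
f(-6) = 1*(-6)^2 + 1*(-6) - 4 = 26

26


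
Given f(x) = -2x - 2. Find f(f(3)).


f(3) = -8
f(-8) = 14

14


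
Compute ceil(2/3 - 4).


2/3 = 0.6667
0.6667 - 4 = -3.3333
ceil(-3.3333) = -3

-3


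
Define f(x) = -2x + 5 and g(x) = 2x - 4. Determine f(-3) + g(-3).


f(-3) = 11
g(-3) = -10
Sum = 1

1


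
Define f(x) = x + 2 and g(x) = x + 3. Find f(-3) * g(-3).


f(-3) = -1
g(-3) = 0
Product = 0

0


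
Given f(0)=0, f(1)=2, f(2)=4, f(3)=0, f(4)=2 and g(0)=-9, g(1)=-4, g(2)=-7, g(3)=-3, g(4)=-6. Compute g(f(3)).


f(3) = 0
g(0) = -9

-9


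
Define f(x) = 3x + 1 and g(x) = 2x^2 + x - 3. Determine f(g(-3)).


g(-3) = 12
f(12) = 37

37


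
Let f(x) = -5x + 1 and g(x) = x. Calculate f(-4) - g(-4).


f(-4) = 21
g(-4) = -4
Difference = 25

25


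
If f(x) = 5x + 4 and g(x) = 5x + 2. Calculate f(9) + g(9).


f(9) = 49
g(9) = 47
Sum = 96

96


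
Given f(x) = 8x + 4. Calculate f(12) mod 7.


2


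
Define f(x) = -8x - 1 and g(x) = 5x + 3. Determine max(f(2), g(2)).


13


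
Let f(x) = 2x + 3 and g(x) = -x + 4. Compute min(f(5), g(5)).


-1


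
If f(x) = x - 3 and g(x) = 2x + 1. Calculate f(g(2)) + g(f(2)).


f(g(2)) = 2
g(f(2)) = -1
Sum = 1

1


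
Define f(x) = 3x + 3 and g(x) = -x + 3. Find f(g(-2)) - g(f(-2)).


12


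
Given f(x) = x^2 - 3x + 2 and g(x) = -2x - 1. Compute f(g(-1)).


g(-1) = 1
f(1) = 1*(1)^2 - 3*(1) + 2 = 0

0


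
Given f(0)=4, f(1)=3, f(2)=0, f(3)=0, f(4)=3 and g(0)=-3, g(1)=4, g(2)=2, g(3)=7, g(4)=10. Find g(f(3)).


f(3) = 0
g(0) = -3

-3


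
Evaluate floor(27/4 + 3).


27/4 = 6.75
6.75 + 3 = 9.75
floor(9.75) = 9

9


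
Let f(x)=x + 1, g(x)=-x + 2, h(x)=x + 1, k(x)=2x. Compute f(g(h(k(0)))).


k(0) = 0
h(0) = 1
g(1) = 1
f(1) = 2

2


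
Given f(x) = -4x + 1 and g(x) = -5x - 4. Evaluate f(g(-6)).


g(-6) = 26
f(26) = -103

-103


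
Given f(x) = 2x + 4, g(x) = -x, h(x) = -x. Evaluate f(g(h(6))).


16


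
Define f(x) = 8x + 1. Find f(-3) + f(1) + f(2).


f(-3) = -23
f(1) = 9
f(2) = 17
Sum = 3

3


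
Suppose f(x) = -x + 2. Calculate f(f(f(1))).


f(1) = 1
f(1) = 1
f(1) = 1

1


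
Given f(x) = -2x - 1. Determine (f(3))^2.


f(3) = -7
(-7)^2 = 49

49


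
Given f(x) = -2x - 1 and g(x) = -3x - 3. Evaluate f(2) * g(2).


f(2) = -5
g(2) = -9
Product = 45

45


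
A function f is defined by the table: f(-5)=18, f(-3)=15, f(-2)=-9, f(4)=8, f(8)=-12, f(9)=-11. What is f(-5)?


Reading from the table at x = -5

18


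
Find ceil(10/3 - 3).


10/3 = 3.3333
3.3333 - 3 = 0.3333
ceil(0.3333) = 1

1


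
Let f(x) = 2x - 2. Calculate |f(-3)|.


8


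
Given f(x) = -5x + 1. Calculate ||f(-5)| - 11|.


f(-5) = 26
|26| = 26
|26 - 11| = 15

15


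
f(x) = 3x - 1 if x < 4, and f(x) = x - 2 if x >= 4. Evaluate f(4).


4 satisfies x >= 4
f(4) = 2

2


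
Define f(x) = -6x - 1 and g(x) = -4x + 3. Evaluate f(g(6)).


125


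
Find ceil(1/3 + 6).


1/3 = 0.3333
0.3333 + 6 = 6.3333
ceil(6.3333) = 7

7


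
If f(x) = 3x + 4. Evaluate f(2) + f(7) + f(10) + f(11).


f(2) = 10
f(7) = 25
f(10) = 34
f(11) = 37
Sum = 106

106


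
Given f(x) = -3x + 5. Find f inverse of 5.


Solve -3x + 5 = 5
x = (5 - 5) / (-3) = 0

0


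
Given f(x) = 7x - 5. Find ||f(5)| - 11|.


f(5) = 30
|30| = 30
|30 - 11| = 19

19


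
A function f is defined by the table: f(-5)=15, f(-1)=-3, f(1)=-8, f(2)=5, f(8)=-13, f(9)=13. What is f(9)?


Reading from the table at x = 9

13


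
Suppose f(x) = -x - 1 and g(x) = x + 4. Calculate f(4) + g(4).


f(4) = -5
g(4) = 8
Sum = 3

3


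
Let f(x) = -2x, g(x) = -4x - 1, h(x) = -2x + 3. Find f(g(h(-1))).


h(-1) = 5
g(5) = -21
f(-21) = 42

42


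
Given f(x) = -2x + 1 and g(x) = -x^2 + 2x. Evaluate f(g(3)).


g(3) = -3
f(-3) = 7

7


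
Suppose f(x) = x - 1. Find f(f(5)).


3


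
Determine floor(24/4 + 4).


24/4 = 6
6 + 4 = 10
floor(10) = 10

10


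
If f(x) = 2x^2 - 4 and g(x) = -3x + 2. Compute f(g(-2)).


g(-2) = 8
f(8) = 2*(8)^2 - 4 = 124

124


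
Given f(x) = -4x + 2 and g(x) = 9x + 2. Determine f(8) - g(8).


f(8) = -30
g(8) = 74
Difference = -104

-104


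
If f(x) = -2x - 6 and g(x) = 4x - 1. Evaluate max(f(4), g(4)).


f(4) = -14
g(4) = 15
max = 15

15


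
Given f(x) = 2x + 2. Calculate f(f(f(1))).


f(1) = 4
f(4) = 10
f(10) = 22

22


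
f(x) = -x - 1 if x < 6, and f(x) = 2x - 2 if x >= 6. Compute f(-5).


-5 satisfies x < 6
f(-5) = 4

4


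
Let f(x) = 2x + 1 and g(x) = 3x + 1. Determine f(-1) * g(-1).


f(-1) = -1
g(-1) = -2
Product = 2

2


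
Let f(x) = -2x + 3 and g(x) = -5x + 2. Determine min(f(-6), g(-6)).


f(-6) = 15
g(-6) = 32
min = 15

15


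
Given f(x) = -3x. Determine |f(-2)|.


6


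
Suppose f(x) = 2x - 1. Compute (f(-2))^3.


-125


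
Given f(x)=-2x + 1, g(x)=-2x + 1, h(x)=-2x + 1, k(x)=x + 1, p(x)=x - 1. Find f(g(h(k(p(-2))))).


p(-2) = -3
k(-3) = -2
h(-2) = 5
g(5) = -9
f(-9) = 19

19


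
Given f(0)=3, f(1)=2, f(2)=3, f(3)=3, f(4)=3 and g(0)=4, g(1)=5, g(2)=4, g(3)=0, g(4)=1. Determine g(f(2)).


0


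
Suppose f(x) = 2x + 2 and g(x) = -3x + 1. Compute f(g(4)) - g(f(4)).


f(g(4)) = -20
g(f(4)) = -29
Difference = 9

9


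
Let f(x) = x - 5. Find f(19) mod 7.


f(19) = 14
14 mod 7 = 0

0


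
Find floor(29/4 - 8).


-1


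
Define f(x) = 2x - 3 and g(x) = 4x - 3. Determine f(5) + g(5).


f(5) = 7
g(5) = 17
Sum = 24

24


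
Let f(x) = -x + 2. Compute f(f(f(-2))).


f(-2) = 4
f(4) = -2
f(-2) = 4

4


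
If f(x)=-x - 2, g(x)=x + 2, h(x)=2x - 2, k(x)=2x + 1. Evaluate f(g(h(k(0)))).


k(0) = 1
h(1) = 0
g(0) = 2
f(2) = -4

-4


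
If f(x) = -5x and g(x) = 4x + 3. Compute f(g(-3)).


45


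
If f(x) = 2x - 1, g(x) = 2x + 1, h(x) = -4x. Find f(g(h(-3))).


49


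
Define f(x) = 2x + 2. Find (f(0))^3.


8


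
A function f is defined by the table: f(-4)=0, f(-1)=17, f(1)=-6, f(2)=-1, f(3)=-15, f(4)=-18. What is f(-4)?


Reading from the table at x = -4

0


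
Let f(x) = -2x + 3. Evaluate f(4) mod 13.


f(4) = -5
-5 mod 13 = 8

8


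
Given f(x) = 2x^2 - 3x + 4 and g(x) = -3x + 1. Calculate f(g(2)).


g(2) = -5
f(-5) = 2*(-5)^2 - 3*(-5) + 4 = 69

69


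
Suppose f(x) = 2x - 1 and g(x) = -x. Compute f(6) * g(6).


f(6) = 11
g(6) = -6
Product = -66

-66


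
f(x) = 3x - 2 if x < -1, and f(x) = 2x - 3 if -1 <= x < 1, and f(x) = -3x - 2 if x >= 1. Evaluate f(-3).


-11


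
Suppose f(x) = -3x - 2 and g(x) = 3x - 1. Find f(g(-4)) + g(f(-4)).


f(g(-4)) = 37
g(f(-4)) = 29
Sum = 66

66


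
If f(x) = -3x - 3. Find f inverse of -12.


3


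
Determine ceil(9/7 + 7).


9/7 = 1.2857
1.2857 + 7 = 8.2857
ceil(8.2857) = 9

9


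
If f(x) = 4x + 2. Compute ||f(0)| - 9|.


f(0) = 2
|2| = 2
|2 - 9| = 7

7


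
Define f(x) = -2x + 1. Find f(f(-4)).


f(-4) = 9
f(9) = -17

-17


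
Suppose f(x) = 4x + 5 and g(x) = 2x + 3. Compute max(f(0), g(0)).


f(0) = 5
g(0) = 3
max = 5

5


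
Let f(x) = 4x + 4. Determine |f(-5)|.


f(-5) = -16
|-16| = 16

16


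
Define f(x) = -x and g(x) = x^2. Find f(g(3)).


g(3) = 9
f(9) = -9

-9


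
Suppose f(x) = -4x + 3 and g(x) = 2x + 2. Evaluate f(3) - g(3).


f(3) = -9
g(3) = 8
Difference = -17

-17


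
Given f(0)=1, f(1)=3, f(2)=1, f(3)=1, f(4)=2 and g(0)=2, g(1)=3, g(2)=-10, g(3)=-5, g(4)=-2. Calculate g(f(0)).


f(0) = 1
g(1) = 3

3


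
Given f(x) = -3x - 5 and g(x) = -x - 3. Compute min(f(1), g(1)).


f(1) = -8
g(1) = -4
min = -8

-8


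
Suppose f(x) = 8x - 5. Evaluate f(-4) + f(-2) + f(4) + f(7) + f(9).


f(-4) = -37
f(-2) = -21
f(4) = 27
f(7) = 51
f(9) = 67
Sum = 87

87


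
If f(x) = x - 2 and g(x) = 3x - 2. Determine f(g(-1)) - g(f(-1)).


4


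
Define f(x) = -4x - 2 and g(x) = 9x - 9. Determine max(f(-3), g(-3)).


f(-3) = 10
g(-3) = -36
max = 10

10


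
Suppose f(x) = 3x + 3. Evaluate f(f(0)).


f(0) = 3
f(3) = 12

12


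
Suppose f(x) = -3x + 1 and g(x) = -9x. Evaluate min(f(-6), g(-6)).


19


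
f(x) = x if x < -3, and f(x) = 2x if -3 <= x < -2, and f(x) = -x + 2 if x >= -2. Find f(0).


0 satisfies x >= -2
f(0) = 2

2


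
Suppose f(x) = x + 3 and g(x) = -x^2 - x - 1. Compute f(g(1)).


g(1) = -3
f(-3) = 0

0


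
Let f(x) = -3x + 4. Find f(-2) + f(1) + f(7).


f(-2) = 10
f(1) = 1
f(7) = -17
Sum = -6

-6


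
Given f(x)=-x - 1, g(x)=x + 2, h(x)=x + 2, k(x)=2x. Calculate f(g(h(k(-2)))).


-1


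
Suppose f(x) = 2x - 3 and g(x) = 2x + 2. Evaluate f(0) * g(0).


-6


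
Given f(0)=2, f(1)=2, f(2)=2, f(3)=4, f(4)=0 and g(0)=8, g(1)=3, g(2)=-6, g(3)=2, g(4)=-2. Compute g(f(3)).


f(3) = 4
g(4) = -2

-2


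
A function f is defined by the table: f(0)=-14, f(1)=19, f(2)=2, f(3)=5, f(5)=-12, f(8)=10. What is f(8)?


10


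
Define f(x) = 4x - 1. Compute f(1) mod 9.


f(1) = 3
3 mod 9 = 3

3


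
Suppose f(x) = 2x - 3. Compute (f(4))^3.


f(4) = 5
(5)^3 = 125

125


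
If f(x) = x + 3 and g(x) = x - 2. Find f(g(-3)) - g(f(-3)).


f(g(-3)) = -2
g(f(-3)) = -2
Difference = 0

0


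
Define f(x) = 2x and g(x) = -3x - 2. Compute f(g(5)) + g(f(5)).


f(g(5)) = -34
g(f(5)) = -32
Sum = -66

-66


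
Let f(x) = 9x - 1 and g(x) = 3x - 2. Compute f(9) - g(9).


f(9) = 80
g(9) = 25
Difference = 55

55


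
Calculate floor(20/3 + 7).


20/3 = 6.6667
6.6667 + 7 = 13.6667
floor(13.6667) = 13

13


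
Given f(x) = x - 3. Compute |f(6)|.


f(6) = 3
|3| = 3

3


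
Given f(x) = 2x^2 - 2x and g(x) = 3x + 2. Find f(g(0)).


g(0) = 2
f(2) = 2*(2)^2 - 2*(2) = 4

4


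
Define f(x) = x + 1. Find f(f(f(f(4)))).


f(4) = 5
f(5) = 6
f(6) = 7
f(7) = 8

8


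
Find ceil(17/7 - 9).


-6


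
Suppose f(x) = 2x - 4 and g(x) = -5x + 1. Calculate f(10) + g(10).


f(10) = 16
g(10) = -49
Sum = -33

-33


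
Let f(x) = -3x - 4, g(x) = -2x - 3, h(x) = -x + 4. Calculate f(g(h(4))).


h(4) = 0
g(0) = -3
f(-3) = 5

5


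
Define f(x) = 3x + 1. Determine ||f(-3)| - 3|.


f(-3) = -8
|-8| = 8
|8 - 3| = 5

5


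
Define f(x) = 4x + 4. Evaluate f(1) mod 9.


f(1) = 8
8 mod 9 = 8

8


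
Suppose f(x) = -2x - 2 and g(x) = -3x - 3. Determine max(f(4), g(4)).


f(4) = -10
g(4) = -15
max = -10

-10


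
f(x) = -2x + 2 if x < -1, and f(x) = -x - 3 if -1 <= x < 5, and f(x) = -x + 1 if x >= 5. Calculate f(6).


6 satisfies x >= 5
f(6) = -5

-5


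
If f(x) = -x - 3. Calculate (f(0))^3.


f(0) = -3
(-3)^3 = -27

-27


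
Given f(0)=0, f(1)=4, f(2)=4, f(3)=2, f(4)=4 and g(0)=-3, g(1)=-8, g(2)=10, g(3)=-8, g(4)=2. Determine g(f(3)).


f(3) = 2
g(2) = 10

10


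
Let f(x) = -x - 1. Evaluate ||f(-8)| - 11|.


f(-8) = 7
|7| = 7
|7 - 11| = 4

4


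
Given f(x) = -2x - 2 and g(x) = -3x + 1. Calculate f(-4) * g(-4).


f(-4) = 6
g(-4) = 13
Product = 78

78


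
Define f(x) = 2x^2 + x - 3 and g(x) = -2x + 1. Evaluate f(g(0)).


g(0) = 1
f(1) = 2*(1)^2 + 1*(1) - 3 = 0

0


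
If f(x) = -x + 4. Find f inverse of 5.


Solve -x + 4 = 5
x = (5 - 4) / (-1) = -1

-1


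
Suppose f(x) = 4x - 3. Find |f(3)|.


f(3) = 9
|9| = 9

9


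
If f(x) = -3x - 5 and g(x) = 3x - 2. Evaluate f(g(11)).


g(11) = 31
f(31) = -98

-98


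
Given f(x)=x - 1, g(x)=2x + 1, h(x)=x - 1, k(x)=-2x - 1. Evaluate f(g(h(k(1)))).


k(1) = -3
h(-3) = -4
g(-4) = -7
f(-7) = -8

-8


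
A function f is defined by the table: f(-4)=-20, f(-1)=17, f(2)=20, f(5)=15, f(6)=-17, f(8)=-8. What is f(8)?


Reading from the table at x = 8

-8


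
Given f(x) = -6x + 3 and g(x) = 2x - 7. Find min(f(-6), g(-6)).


f(-6) = 39
g(-6) = -19
min = -19

-19


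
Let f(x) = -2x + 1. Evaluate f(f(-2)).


f(-2) = 5
f(5) = -9

-9


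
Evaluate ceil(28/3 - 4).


28/3 = 9.3333
9.3333 - 4 = 5.3333
ceil(5.3333) = 6

6


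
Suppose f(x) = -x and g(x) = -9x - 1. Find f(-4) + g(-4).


f(-4) = 4
g(-4) = 35
Sum = 39

39


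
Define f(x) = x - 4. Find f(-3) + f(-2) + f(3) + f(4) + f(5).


f(-3) = -7
f(-2) = -6
f(3) = -1
f(4) = 0
f(5) = 1
Sum = -13

-13


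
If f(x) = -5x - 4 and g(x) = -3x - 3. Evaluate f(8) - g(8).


f(8) = -44
g(8) = -27
Difference = -17

-17


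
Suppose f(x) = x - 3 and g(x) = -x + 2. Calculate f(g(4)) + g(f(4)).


f(g(4)) = -5
g(f(4)) = 1
Sum = -4

-4


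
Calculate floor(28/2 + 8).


28/2 = 14
14 + 8 = 22
floor(22) = 22

22


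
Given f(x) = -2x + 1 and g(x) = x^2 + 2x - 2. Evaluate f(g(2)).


g(2) = 6
f(6) = -11

-11


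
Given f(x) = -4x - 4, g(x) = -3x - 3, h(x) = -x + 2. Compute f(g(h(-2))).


h(-2) = 4
g(4) = -15
f(-15) = 56

56


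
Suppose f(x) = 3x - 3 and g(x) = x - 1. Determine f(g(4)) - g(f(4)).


f(g(4)) = 6
g(f(4)) = 8
Difference = -2

-2


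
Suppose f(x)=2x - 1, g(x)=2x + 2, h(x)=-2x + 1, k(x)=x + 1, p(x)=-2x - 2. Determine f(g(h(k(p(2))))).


p(2) = -6
k(-6) = -5
h(-5) = 11
g(11) = 24
f(24) = 47

47


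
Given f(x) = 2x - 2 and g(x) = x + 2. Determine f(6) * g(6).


f(6) = 10
g(6) = 8
Product = 80

80


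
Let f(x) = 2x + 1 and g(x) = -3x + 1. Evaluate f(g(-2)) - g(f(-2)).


f(g(-2)) = 15
g(f(-2)) = 10
Difference = 5

5


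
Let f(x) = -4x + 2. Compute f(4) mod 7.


0


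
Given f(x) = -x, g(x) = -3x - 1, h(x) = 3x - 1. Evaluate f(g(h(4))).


h(4) = 11
g(11) = -34
f(-34) = 34

34


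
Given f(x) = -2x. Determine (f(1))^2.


f(1) = -2
(-2)^2 = 4

4


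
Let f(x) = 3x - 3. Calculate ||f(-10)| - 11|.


22


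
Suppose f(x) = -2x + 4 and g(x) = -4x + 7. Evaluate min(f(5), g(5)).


f(5) = -6
g(5) = -13
min = -13

-13


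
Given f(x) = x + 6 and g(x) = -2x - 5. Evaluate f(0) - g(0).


f(0) = 6
g(0) = -5
Difference = 11

11


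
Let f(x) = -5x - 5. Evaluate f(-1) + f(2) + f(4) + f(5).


f(-1) = 0
f(2) = -15
f(4) = -25
f(5) = -30
Sum = -70

-70


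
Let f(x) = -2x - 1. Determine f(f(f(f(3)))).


f(3) = -7
f(-7) = 13
f(13) = -27
f(-27) = 53

53


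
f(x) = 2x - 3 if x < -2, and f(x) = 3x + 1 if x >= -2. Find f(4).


13


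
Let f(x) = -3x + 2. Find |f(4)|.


f(4) = -10
|-10| = 10

10


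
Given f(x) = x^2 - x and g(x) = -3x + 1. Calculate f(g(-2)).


g(-2) = 7
f(7) = 1*(7)^2 - 1*(7) = 42

42


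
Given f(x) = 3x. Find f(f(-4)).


f(-4) = -12
f(-12) = -36

-36


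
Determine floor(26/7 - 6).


26/7 = 3.7143
3.7143 - 6 = -2.2857
floor(-2.2857) = -3

-3


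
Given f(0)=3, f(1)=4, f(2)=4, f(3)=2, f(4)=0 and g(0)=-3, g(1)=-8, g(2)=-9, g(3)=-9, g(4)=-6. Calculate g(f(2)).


f(2) = 4
g(4) = -6

-6


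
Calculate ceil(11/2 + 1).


11/2 = 5.5
5.5 + 1 = 6.5
ceil(6.5) = 7

7


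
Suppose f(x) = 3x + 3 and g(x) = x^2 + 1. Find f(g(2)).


g(2) = 5
f(5) = 18

18


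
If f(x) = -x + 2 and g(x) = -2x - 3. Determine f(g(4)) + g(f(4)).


f(g(4)) = 13
g(f(4)) = 1
Sum = 14

14


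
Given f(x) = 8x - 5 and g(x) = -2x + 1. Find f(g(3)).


g(3) = -5
f(-5) = -45

-45


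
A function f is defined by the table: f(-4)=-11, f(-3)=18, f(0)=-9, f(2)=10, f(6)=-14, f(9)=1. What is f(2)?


Reading from the table at x = 2

10


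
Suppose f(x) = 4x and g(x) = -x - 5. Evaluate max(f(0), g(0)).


f(0) = 0
g(0) = -5
max = 0

0


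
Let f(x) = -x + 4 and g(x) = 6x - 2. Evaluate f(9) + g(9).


f(9) = -5
g(9) = 52
Sum = 47

47


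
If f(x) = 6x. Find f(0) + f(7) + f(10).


f(0) = 0
f(7) = 42
f(10) = 60
Sum = 102

102


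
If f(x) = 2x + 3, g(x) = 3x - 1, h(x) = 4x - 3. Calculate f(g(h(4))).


79


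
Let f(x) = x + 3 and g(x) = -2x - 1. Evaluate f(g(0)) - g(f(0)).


9


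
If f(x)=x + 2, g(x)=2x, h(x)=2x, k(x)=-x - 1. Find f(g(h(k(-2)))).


k(-2) = 1
h(1) = 2
g(2) = 4
f(4) = 6

6


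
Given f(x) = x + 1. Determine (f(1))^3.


8


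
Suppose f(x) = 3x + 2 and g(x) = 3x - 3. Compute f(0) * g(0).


f(0) = 2
g(0) = -3
Product = -6

-6


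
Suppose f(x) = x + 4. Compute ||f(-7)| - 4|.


f(-7) = -3
|-3| = 3
|3 - 4| = 1

1


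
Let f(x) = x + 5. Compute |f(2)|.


f(2) = 7
|7| = 7

7


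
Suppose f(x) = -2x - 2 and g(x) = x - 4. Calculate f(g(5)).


g(5) = 1
f(1) = -4

-4


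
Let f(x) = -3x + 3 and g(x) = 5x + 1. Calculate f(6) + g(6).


f(6) = -15
g(6) = 31
Sum = 16

16


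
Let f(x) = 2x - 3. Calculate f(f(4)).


f(4) = 5
f(5) = 7

7


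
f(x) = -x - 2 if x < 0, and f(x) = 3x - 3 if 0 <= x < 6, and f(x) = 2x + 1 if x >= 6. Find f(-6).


4


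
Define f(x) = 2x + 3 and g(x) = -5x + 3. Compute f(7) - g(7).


f(7) = 17
g(7) = -32
Difference = 49

49


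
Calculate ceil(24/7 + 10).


24/7 = 3.4286
3.4286 + 10 = 13.4286
ceil(13.4286) = 14

14


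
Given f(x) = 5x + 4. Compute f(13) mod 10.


f(13) = 69
69 mod 10 = 9

9


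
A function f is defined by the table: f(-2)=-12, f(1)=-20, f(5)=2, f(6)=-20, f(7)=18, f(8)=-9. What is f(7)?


Reading from the table at x = 7

18


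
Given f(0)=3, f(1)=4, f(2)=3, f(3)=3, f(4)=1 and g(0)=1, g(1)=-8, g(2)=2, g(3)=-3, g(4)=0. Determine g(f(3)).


f(3) = 3
g(3) = -3

-3


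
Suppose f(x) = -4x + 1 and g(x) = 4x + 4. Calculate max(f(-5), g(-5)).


f(-5) = 21
g(-5) = -16
max = 21

21


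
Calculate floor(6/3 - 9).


6/3 = 2
2 - 9 = -7
floor(-7) = -7

-7


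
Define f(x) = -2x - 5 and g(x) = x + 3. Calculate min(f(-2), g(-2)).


f(-2) = -1
g(-2) = 1
min = -1

-1


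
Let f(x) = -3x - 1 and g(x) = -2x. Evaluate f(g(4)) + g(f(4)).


f(g(4)) = 23
g(f(4)) = 26
Sum = 49

49


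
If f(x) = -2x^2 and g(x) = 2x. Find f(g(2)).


g(2) = 4
f(4) = (-2)*(4)^2 = -32

-32


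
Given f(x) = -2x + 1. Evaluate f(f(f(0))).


f(0) = 1
f(1) = -1
f(-1) = 3

3


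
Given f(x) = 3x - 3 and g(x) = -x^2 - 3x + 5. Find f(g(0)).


g(0) = 5
f(5) = 12

12


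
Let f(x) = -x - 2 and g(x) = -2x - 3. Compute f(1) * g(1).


f(1) = -3
g(1) = -5
Product = 15

15


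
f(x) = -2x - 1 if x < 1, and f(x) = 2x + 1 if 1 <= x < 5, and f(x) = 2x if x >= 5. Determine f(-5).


-5 satisfies x < 1
f(-5) = 9

9


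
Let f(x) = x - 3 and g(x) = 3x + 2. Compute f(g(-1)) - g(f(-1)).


f(g(-1)) = -4
g(f(-1)) = -10
Difference = 6

6


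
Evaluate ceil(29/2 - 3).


29/2 = 14.5
14.5 - 3 = 11.5
ceil(11.5) = 12

12


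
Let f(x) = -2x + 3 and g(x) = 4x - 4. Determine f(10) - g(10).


f(10) = -17
g(10) = 36
Difference = -53

-53


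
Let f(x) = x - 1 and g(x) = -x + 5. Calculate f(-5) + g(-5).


f(-5) = -6
g(-5) = 10
Sum = 4

4


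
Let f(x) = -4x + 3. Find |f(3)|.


9


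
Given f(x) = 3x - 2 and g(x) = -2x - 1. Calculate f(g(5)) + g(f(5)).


f(g(5)) = -35
g(f(5)) = -27
Sum = -62

-62


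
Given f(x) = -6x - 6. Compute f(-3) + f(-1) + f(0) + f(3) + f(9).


f(-3) = 12
f(-1) = 0
f(0) = -6
f(3) = -24
f(9) = -60
Sum = -78

-78


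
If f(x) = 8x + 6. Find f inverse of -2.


Solve 8x + 6 = -2
x = (-2 - 6) / 8 = -1

-1


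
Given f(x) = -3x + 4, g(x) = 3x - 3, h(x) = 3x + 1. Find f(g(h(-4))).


h(-4) = -11
g(-11) = -36
f(-36) = 112

112


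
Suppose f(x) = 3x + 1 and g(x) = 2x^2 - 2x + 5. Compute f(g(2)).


g(2) = 9
f(9) = 28

28


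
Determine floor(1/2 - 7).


-7


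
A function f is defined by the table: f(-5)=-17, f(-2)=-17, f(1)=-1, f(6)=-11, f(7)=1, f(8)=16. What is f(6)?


Reading from the table at x = 6

-11


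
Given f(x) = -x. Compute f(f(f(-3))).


f(-3) = 3
f(3) = -3
f(-3) = 3

3


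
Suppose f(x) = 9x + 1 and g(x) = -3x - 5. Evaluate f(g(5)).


g(5) = -20
f(-20) = -179

-179


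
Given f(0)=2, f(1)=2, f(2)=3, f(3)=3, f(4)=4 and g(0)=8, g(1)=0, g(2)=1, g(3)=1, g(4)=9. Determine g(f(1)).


1


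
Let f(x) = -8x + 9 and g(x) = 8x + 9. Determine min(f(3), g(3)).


f(3) = -15
g(3) = 33
min = -15

-15


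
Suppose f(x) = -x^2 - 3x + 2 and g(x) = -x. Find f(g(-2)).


g(-2) = 2
f(2) = (-1)*(2)^2 - 3*(2) + 2 = -8

-8


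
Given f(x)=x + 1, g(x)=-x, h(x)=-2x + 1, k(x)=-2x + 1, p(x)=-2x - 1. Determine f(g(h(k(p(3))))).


p(3) = -7
k(-7) = 15
h(15) = -29
g(-29) = 29
f(29) = 30

30


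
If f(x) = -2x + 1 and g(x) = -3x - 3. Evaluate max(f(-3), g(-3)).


f(-3) = 7
g(-3) = 6
max = 7

7


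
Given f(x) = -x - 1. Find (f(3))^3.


f(3) = -4
(-4)^3 = -64

-64


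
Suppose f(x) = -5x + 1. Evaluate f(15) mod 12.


f(15) = -74
-74 mod 12 = 10

10


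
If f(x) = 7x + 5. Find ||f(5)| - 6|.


f(5) = 40
|40| = 40
|40 - 6| = 34

34


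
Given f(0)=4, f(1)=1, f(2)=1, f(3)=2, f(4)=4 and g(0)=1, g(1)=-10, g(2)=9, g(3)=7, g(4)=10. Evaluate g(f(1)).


f(1) = 1
g(1) = -10

-10


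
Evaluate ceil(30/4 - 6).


30/4 = 7.5
7.5 - 6 = 1.5
ceil(1.5) = 2

2


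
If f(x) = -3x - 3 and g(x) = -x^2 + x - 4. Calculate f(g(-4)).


g(-4) = -24
f(-24) = 69

69


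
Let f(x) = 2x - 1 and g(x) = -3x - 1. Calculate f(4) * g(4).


-91


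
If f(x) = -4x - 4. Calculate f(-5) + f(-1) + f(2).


f(-5) = 16
f(-1) = 0
f(2) = -12
Sum = 4

4


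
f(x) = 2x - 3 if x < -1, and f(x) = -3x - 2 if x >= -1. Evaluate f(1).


1 satisfies x >= -1
f(1) = -5

-5


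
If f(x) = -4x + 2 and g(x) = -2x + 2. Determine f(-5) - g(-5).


f(-5) = 22
g(-5) = 12
Difference = 10

10


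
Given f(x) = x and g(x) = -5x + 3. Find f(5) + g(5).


f(5) = 5
g(5) = -22
Sum = -17

-17


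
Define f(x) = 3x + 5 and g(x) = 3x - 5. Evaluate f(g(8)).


g(8) = 19
f(19) = 62

62


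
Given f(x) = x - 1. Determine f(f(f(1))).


-2


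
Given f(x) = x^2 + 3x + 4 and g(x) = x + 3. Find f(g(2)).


44


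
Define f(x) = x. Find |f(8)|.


f(8) = 8
|8| = 8

8


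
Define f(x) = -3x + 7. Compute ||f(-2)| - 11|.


f(-2) = 13
|13| = 13
|13 - 11| = 2

2


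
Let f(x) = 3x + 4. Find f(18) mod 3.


f(18) = 58
58 mod 3 = 1

1


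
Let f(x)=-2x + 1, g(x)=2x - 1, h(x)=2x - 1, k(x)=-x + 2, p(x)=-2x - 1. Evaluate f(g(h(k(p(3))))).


p(3) = -7
k(-7) = 9
h(9) = 17
g(17) = 33
f(33) = -65

-65


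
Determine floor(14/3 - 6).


14/3 = 4.6667
4.6667 - 6 = -1.3333
floor(-1.3333) = -2

-2


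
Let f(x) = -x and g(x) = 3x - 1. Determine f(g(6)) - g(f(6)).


f(g(6)) = -17
g(f(6)) = -19
Difference = 2

2


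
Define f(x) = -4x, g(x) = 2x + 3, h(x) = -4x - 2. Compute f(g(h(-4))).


-124


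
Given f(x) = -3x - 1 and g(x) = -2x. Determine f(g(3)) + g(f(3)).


37


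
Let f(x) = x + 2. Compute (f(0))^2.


4


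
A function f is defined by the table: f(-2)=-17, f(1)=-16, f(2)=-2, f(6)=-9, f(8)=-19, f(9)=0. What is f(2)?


Reading from the table at x = 2

-2


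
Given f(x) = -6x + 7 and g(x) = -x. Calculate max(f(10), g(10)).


-10


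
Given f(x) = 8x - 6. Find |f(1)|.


f(1) = 2
|2| = 2

2


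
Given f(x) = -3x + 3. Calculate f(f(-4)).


f(-4) = 15
f(15) = -42

-42


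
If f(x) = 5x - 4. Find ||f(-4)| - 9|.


15


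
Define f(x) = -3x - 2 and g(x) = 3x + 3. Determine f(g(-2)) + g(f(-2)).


22


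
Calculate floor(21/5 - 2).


21/5 = 4.2
4.2 - 2 = 2.2
floor(2.2) = 2

2


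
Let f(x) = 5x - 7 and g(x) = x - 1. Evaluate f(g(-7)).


g(-7) = -8
f(-8) = -47

-47


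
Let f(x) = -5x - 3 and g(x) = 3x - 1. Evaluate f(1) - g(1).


f(1) = -8
g(1) = 2
Difference = -10

-10


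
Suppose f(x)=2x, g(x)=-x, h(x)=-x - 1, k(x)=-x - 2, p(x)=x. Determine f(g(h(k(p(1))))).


-4


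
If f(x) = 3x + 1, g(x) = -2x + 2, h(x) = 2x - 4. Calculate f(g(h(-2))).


h(-2) = -8
g(-8) = 18
f(18) = 55

55


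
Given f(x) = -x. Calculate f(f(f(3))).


f(3) = -3
f(-3) = 3
f(3) = -3

-3


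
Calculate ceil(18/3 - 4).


2


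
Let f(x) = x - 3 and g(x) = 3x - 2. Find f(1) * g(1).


f(1) = -2
g(1) = 1
Product = -2

-2


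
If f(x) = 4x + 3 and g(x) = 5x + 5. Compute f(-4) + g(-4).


-28


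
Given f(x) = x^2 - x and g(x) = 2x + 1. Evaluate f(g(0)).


g(0) = 1
f(1) = 1*(1)^2 - 1*(1) = 0

0


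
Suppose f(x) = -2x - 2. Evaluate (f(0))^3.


f(0) = -2
(-2)^3 = -8

-8


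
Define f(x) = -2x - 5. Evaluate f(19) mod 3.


f(19) = -43
-43 mod 3 = 2

2


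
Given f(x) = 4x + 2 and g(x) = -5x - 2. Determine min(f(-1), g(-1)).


-2


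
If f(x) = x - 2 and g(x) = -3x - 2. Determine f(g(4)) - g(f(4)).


-8


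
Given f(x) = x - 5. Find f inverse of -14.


-9


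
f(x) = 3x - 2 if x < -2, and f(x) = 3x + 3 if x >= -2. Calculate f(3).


3 satisfies x >= -2
f(3) = 12

12


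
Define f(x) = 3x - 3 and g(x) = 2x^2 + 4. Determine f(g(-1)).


g(-1) = 6
f(6) = 15

15


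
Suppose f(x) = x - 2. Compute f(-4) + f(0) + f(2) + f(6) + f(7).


1


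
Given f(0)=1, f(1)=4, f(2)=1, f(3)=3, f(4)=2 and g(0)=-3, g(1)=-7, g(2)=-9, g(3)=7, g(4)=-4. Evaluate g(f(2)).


f(2) = 1
g(1) = -7

-7


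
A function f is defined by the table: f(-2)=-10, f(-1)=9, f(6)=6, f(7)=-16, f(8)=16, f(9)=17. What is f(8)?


Reading from the table at x = 8

16


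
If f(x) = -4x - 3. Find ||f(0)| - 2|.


1


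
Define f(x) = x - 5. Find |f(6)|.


f(6) = 1
|1| = 1

1


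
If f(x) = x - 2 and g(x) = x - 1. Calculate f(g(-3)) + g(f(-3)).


f(g(-3)) = -6
g(f(-3)) = -6
Sum = -12

-12


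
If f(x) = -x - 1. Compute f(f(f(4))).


f(4) = -5
f(-5) = 4
f(4) = -5

-5


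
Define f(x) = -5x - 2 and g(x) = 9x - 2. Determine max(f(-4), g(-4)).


f(-4) = 18
g(-4) = -38
max = 18

18


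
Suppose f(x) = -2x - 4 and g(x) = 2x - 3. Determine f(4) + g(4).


f(4) = -12
g(4) = 5
Sum = -7

-7


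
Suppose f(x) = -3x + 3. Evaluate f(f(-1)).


f(-1) = 6
f(6) = -15

-15


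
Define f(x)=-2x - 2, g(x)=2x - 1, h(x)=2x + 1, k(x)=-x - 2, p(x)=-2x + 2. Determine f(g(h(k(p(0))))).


p(0) = 2
k(2) = -4
h(-4) = -7
g(-7) = -15
f(-15) = 28

28


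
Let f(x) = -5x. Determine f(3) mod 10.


f(3) = -15
-15 mod 10 = 5

5


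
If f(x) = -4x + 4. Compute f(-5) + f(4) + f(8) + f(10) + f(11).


f(-5) = 24
f(4) = -12
f(8) = -28
f(10) = -36
f(11) = -40
Sum = -92

-92


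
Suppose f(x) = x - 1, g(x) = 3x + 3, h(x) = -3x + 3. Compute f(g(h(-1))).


h(-1) = 6
g(6) = 21
f(21) = 20

20


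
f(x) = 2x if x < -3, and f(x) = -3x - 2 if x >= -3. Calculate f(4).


-14


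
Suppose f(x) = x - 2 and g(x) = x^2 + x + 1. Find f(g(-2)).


g(-2) = 3
f(3) = 1

1


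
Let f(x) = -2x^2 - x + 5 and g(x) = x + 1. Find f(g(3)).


-31


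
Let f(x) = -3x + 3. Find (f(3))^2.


f(3) = -6
(-6)^2 = 36

36


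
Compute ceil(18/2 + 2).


18/2 = 9
9 + 2 = 11
ceil(11) = 11

11


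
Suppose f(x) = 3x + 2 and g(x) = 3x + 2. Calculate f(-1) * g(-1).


f(-1) = -1
g(-1) = -1
Product = 1

1


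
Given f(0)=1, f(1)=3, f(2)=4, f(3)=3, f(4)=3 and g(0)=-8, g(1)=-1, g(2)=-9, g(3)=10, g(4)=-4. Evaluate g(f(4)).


f(4) = 3
g(3) = 10

10


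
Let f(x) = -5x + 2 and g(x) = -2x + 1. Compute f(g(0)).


-3


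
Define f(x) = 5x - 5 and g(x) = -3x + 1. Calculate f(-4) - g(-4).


f(-4) = -25
g(-4) = 13
Difference = -38

-38


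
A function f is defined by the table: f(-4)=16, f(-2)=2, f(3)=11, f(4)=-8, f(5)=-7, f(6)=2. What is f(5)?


-7


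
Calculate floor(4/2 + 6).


4/2 = 2
2 + 6 = 8
floor(8) = 8

8


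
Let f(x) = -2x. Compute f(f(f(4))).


f(4) = -8
f(-8) = 16
f(16) = -32

-32


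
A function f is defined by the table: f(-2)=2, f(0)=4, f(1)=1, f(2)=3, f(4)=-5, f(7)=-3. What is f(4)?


Reading from the table at x = 4

-5


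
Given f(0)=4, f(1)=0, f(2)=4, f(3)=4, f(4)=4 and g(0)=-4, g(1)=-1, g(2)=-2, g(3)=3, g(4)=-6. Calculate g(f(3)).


f(3) = 4
g(4) = -6

-6


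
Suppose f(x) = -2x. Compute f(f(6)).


f(6) = -12
f(-12) = 24

24


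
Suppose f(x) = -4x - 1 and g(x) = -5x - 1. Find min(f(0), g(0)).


f(0) = -1
g(0) = -1
min = -1

-1


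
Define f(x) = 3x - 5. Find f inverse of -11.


Solve 3x - 5 = -11
x = (-11 + 5) / 3 = -2

-2


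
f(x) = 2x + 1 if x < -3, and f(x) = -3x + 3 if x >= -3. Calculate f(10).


10 satisfies x >= -3
f(10) = -27

-27


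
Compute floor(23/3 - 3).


4


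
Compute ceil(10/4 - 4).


10/4 = 2.5
2.5 - 4 = -1.5
ceil(-1.5) = -1

-1


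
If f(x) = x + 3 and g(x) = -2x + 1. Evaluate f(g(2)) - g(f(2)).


f(g(2)) = 0
g(f(2)) = -9
Difference = 9

9


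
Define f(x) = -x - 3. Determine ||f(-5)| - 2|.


f(-5) = 2
|2| = 2
|2 - 2| = 0

0


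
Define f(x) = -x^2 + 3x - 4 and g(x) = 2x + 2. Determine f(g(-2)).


g(-2) = -2
f(-2) = (-1)*(-2)^2 + 3*(-2) - 4 = -14

-14


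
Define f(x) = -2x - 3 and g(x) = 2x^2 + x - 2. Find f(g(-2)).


g(-2) = 4
f(4) = -11

-11


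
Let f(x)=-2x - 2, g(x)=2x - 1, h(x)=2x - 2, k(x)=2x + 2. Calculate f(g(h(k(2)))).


-40


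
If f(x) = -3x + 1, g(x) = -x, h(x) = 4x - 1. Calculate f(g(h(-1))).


h(-1) = -5
g(-5) = 5
f(5) = -14

-14


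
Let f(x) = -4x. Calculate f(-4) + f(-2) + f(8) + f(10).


f(-4) = 16
f(-2) = 8
f(8) = -32
f(10) = -40
Sum = -48

-48


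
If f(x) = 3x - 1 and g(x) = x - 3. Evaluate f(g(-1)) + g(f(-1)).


f(g(-1)) = -13
g(f(-1)) = -7
Sum = -20

-20


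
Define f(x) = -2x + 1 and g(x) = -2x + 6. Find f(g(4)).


g(4) = -2
f(-2) = 5

5


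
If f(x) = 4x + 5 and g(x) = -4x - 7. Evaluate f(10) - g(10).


f(10) = 45
g(10) = -47
Difference = 92

92


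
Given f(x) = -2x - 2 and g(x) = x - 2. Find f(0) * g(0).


f(0) = -2
g(0) = -2
Product = 4

4


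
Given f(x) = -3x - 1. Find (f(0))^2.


f(0) = -1
(-1)^2 = 1

1


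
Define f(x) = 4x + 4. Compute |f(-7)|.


f(-7) = -24
|-24| = 24

24


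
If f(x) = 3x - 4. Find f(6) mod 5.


f(6) = 14
14 mod 5 = 4

4


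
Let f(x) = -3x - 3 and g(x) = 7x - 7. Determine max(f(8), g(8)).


f(8) = -27
g(8) = 49
max = 49

49


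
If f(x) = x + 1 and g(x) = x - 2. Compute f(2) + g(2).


f(2) = 3
g(2) = 0
Sum = 3

3


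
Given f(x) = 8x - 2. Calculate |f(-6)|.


f(-6) = -50
|-50| = 50

50


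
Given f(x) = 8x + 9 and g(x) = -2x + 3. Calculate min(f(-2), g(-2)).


f(-2) = -7
g(-2) = 7
min = -7

-7


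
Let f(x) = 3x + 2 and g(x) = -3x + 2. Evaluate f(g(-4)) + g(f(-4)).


76


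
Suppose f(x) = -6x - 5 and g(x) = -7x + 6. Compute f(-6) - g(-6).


f(-6) = 31
g(-6) = 48
Difference = -17

-17


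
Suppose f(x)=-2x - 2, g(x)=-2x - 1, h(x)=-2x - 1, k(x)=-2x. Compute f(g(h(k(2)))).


k(2) = -4
h(-4) = 7
g(7) = -15
f(-15) = 28

28


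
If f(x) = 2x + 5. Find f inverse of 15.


Solve 2x + 5 = 15
x = (15 - 5) / 2 = 5

5


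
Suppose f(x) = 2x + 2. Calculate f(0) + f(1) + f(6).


f(0) = 2
f(1) = 4
f(6) = 14
Sum = 20

20


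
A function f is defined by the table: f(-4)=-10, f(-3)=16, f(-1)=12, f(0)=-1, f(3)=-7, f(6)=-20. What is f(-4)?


-10


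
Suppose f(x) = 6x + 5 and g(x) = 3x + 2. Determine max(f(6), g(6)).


f(6) = 41
g(6) = 20
max = 41

41


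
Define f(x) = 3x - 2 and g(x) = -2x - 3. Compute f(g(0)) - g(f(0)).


f(g(0)) = -11
g(f(0)) = 1
Difference = -12

-12


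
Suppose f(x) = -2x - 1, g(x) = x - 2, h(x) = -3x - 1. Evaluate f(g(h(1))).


h(1) = -4
g(-4) = -6
f(-6) = 11

11


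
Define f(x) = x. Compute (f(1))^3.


f(1) = 1
(1)^3 = 1

1


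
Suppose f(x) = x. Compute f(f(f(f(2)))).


2


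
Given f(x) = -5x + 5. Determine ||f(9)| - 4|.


36


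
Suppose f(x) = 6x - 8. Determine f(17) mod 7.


f(17) = 94
94 mod 7 = 3

3


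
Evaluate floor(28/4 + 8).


15


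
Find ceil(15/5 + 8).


15/5 = 3
3 + 8 = 11
ceil(11) = 11

11


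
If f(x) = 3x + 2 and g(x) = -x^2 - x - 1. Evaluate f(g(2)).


-19


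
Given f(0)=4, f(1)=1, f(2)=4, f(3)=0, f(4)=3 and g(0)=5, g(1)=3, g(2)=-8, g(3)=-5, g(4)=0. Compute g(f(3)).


5


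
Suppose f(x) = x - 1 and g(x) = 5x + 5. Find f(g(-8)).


g(-8) = -35
f(-35) = -36

-36


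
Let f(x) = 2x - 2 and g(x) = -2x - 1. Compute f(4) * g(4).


f(4) = 6
g(4) = -9
Product = -54

-54


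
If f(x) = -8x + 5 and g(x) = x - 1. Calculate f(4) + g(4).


f(4) = -27
g(4) = 3
Sum = -24

-24


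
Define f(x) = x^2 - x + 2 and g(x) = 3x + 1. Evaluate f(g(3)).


g(3) = 10
f(10) = 1*(10)^2 - 1*(10) + 2 = 92

92


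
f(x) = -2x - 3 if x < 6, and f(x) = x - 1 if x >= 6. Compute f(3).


3 satisfies x < 6
f(3) = -9

-9


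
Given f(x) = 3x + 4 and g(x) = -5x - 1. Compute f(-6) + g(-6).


f(-6) = -14
g(-6) = 29
Sum = 15

15


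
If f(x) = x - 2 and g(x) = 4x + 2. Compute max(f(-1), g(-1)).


f(-1) = -3
g(-1) = -2
max = -2

-2


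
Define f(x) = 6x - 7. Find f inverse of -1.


Solve 6x - 7 = -1
x = (-1 + 7) / 6 = 1

1


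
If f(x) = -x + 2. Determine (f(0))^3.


f(0) = 2
(2)^3 = 8

8


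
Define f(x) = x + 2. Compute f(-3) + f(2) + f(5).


f(-3) = -1
f(2) = 4
f(5) = 7
Sum = 10

10


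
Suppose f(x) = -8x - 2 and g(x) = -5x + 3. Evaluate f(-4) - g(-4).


f(-4) = 30
g(-4) = 23
Difference = 7

7


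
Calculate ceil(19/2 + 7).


19/2 = 9.5
9.5 + 7 = 16.5
ceil(16.5) = 17

17


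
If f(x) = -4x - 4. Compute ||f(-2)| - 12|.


f(-2) = 4
|4| = 4
|4 - 12| = 8

8


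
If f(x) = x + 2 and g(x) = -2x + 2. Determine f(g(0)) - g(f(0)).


f(g(0)) = 4
g(f(0)) = -2
Difference = 6

6


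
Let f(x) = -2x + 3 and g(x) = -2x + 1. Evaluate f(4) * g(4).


f(4) = -5
g(4) = -7
Product = 35

35


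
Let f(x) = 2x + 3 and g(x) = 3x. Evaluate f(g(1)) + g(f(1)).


f(g(1)) = 9
g(f(1)) = 15
Sum = 24

24


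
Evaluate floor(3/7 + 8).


3/7 = 0.4286
0.4286 + 8 = 8.4286
floor(8.4286) = 8

8


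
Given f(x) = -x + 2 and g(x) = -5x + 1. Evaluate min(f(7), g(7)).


f(7) = -5
g(7) = -34
min = -34

-34


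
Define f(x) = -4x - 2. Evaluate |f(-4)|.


f(-4) = 14
|14| = 14

14


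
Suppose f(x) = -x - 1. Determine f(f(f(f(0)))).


0


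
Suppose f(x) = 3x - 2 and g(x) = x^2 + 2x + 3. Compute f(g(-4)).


31


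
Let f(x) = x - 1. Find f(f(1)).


f(1) = 0
f(0) = -1

-1


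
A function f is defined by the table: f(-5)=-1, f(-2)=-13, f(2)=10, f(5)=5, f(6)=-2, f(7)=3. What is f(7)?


Reading from the table at x = 7

3


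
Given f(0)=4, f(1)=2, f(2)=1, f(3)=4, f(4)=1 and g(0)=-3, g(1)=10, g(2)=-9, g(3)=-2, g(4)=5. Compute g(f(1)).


f(1) = 2
g(2) = -9

-9


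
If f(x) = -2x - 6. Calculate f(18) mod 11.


f(18) = -42
-42 mod 11 = 2

2


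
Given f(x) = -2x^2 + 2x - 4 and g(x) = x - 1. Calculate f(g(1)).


g(1) = 0
f(0) = (-2)*(0)^2 + 2*(0) - 4 = -4

-4


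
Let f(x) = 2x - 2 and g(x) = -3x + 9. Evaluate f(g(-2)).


g(-2) = 15
f(15) = 28

28


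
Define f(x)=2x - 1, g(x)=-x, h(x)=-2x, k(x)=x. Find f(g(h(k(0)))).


-1


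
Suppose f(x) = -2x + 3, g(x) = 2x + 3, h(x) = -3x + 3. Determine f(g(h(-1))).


h(-1) = 6
g(6) = 15
f(15) = -27

-27


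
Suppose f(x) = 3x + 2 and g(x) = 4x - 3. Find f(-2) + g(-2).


f(-2) = -4
g(-2) = -11
Sum = -15

-15


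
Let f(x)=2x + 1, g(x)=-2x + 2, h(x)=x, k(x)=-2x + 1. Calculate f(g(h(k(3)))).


k(3) = -5
h(-5) = -5
g(-5) = 12
f(12) = 25

25


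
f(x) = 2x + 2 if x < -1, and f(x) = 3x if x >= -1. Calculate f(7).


21


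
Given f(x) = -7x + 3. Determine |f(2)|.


11


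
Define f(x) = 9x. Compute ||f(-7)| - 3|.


60


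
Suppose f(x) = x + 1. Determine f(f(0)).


f(0) = 1
f(1) = 2

2


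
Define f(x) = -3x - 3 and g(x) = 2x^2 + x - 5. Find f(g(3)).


g(3) = 16
f(16) = -51

-51


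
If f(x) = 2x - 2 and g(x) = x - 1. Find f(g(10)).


g(10) = 9
f(9) = 16

16


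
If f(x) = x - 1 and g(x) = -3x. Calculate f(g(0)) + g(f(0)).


f(g(0)) = -1
g(f(0)) = 3
Sum = 2

2


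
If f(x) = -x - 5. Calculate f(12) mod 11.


f(12) = -17
-17 mod 11 = 5

5


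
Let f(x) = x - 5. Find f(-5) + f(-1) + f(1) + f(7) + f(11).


f(-5) = -10
f(-1) = -6
f(1) = -4
f(7) = 2
f(11) = 6
Sum = -12

-12


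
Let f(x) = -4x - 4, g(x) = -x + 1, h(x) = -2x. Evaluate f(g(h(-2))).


8


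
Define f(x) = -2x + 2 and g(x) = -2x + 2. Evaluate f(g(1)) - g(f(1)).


f(g(1)) = 2
g(f(1)) = 2
Difference = 0

0


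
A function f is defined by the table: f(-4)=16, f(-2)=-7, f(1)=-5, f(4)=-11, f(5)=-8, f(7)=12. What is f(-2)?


-7


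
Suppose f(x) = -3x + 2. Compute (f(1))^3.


-1


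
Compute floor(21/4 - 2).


21/4 = 5.25
5.25 - 2 = 3.25
floor(3.25) = 3

3


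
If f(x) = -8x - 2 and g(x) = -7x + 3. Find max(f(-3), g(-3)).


24


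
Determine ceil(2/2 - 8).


2/2 = 1
1 - 8 = -7
ceil(-7) = -7

-7


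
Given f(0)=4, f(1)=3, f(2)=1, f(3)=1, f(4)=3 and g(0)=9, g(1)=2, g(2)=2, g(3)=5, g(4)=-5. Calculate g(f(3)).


f(3) = 1
g(1) = 2

2
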